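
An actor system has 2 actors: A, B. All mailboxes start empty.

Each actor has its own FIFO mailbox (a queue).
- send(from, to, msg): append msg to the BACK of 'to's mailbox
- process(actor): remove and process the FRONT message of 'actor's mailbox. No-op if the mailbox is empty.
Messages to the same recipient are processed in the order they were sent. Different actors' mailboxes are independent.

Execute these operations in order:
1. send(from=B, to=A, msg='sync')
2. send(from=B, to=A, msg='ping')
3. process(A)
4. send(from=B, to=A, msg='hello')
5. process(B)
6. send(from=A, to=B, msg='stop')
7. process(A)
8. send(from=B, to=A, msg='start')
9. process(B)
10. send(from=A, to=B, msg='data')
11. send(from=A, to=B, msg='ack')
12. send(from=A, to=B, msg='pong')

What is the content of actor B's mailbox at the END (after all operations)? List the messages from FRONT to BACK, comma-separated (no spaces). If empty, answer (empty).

After 1 (send(from=B, to=A, msg='sync')): A:[sync] B:[]
After 2 (send(from=B, to=A, msg='ping')): A:[sync,ping] B:[]
After 3 (process(A)): A:[ping] B:[]
After 4 (send(from=B, to=A, msg='hello')): A:[ping,hello] B:[]
After 5 (process(B)): A:[ping,hello] B:[]
After 6 (send(from=A, to=B, msg='stop')): A:[ping,hello] B:[stop]
After 7 (process(A)): A:[hello] B:[stop]
After 8 (send(from=B, to=A, msg='start')): A:[hello,start] B:[stop]
After 9 (process(B)): A:[hello,start] B:[]
After 10 (send(from=A, to=B, msg='data')): A:[hello,start] B:[data]
After 11 (send(from=A, to=B, msg='ack')): A:[hello,start] B:[data,ack]
After 12 (send(from=A, to=B, msg='pong')): A:[hello,start] B:[data,ack,pong]

Answer: data,ack,pong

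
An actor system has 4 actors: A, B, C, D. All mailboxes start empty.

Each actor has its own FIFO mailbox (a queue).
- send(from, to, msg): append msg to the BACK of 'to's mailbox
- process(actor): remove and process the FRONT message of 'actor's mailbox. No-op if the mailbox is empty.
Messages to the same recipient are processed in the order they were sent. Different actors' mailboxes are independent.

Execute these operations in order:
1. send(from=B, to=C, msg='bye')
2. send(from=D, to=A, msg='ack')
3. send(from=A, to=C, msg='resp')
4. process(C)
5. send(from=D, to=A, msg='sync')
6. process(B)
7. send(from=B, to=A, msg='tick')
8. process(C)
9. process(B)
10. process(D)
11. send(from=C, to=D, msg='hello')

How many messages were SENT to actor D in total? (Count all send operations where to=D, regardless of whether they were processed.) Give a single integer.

Answer: 1

Derivation:
After 1 (send(from=B, to=C, msg='bye')): A:[] B:[] C:[bye] D:[]
After 2 (send(from=D, to=A, msg='ack')): A:[ack] B:[] C:[bye] D:[]
After 3 (send(from=A, to=C, msg='resp')): A:[ack] B:[] C:[bye,resp] D:[]
After 4 (process(C)): A:[ack] B:[] C:[resp] D:[]
After 5 (send(from=D, to=A, msg='sync')): A:[ack,sync] B:[] C:[resp] D:[]
After 6 (process(B)): A:[ack,sync] B:[] C:[resp] D:[]
After 7 (send(from=B, to=A, msg='tick')): A:[ack,sync,tick] B:[] C:[resp] D:[]
After 8 (process(C)): A:[ack,sync,tick] B:[] C:[] D:[]
After 9 (process(B)): A:[ack,sync,tick] B:[] C:[] D:[]
After 10 (process(D)): A:[ack,sync,tick] B:[] C:[] D:[]
After 11 (send(from=C, to=D, msg='hello')): A:[ack,sync,tick] B:[] C:[] D:[hello]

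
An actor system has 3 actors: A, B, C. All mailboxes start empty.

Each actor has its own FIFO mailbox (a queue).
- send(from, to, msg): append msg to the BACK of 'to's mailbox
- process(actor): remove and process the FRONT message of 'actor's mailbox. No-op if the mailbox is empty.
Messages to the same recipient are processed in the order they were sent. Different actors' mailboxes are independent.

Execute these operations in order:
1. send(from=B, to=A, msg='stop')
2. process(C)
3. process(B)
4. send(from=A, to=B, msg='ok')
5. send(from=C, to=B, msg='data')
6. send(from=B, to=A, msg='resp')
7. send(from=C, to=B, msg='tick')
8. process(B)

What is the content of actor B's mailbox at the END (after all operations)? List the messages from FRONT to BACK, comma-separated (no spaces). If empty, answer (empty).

After 1 (send(from=B, to=A, msg='stop')): A:[stop] B:[] C:[]
After 2 (process(C)): A:[stop] B:[] C:[]
After 3 (process(B)): A:[stop] B:[] C:[]
After 4 (send(from=A, to=B, msg='ok')): A:[stop] B:[ok] C:[]
After 5 (send(from=C, to=B, msg='data')): A:[stop] B:[ok,data] C:[]
After 6 (send(from=B, to=A, msg='resp')): A:[stop,resp] B:[ok,data] C:[]
After 7 (send(from=C, to=B, msg='tick')): A:[stop,resp] B:[ok,data,tick] C:[]
After 8 (process(B)): A:[stop,resp] B:[data,tick] C:[]

Answer: data,tick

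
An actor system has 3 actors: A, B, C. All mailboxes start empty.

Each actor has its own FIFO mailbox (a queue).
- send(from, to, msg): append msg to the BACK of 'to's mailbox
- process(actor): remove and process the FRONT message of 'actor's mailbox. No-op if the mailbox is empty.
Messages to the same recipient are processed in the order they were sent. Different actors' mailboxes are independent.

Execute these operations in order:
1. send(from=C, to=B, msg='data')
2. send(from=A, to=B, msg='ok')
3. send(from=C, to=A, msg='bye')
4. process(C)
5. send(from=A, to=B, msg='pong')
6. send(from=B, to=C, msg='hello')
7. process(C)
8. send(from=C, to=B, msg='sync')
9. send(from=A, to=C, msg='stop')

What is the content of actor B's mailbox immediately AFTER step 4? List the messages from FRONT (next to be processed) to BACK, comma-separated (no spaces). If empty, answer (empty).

After 1 (send(from=C, to=B, msg='data')): A:[] B:[data] C:[]
After 2 (send(from=A, to=B, msg='ok')): A:[] B:[data,ok] C:[]
After 3 (send(from=C, to=A, msg='bye')): A:[bye] B:[data,ok] C:[]
After 4 (process(C)): A:[bye] B:[data,ok] C:[]

data,ok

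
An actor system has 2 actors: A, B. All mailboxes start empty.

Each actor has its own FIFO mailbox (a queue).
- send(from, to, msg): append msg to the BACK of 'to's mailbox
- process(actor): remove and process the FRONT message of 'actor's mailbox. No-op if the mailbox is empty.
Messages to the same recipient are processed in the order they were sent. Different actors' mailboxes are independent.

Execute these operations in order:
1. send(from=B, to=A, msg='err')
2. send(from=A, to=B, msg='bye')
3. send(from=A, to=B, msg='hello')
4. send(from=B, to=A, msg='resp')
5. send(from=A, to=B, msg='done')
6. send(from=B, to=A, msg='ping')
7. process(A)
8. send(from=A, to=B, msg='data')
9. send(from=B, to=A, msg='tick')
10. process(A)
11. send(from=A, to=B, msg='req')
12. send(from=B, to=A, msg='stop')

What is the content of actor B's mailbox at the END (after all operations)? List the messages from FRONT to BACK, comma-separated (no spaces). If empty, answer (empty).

After 1 (send(from=B, to=A, msg='err')): A:[err] B:[]
After 2 (send(from=A, to=B, msg='bye')): A:[err] B:[bye]
After 3 (send(from=A, to=B, msg='hello')): A:[err] B:[bye,hello]
After 4 (send(from=B, to=A, msg='resp')): A:[err,resp] B:[bye,hello]
After 5 (send(from=A, to=B, msg='done')): A:[err,resp] B:[bye,hello,done]
After 6 (send(from=B, to=A, msg='ping')): A:[err,resp,ping] B:[bye,hello,done]
After 7 (process(A)): A:[resp,ping] B:[bye,hello,done]
After 8 (send(from=A, to=B, msg='data')): A:[resp,ping] B:[bye,hello,done,data]
After 9 (send(from=B, to=A, msg='tick')): A:[resp,ping,tick] B:[bye,hello,done,data]
After 10 (process(A)): A:[ping,tick] B:[bye,hello,done,data]
After 11 (send(from=A, to=B, msg='req')): A:[ping,tick] B:[bye,hello,done,data,req]
After 12 (send(from=B, to=A, msg='stop')): A:[ping,tick,stop] B:[bye,hello,done,data,req]

Answer: bye,hello,done,data,req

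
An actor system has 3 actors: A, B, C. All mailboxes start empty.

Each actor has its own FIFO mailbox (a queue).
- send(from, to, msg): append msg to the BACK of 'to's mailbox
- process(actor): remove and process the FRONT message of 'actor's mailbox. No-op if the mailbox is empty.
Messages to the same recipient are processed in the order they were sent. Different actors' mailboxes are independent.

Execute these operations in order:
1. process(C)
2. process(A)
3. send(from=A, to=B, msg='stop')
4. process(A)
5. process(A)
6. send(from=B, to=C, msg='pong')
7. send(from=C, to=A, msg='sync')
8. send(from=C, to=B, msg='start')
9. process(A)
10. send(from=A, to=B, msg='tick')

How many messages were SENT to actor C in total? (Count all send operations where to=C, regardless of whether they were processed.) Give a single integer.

After 1 (process(C)): A:[] B:[] C:[]
After 2 (process(A)): A:[] B:[] C:[]
After 3 (send(from=A, to=B, msg='stop')): A:[] B:[stop] C:[]
After 4 (process(A)): A:[] B:[stop] C:[]
After 5 (process(A)): A:[] B:[stop] C:[]
After 6 (send(from=B, to=C, msg='pong')): A:[] B:[stop] C:[pong]
After 7 (send(from=C, to=A, msg='sync')): A:[sync] B:[stop] C:[pong]
After 8 (send(from=C, to=B, msg='start')): A:[sync] B:[stop,start] C:[pong]
After 9 (process(A)): A:[] B:[stop,start] C:[pong]
After 10 (send(from=A, to=B, msg='tick')): A:[] B:[stop,start,tick] C:[pong]

Answer: 1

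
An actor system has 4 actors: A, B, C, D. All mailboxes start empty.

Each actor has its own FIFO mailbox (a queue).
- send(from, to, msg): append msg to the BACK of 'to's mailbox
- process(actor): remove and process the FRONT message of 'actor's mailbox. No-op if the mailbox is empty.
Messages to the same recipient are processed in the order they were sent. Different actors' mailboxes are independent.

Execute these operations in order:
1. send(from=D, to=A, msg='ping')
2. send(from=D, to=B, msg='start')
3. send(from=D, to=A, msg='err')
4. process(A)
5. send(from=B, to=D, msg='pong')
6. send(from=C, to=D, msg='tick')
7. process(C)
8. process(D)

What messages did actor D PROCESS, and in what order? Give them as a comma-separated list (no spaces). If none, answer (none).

After 1 (send(from=D, to=A, msg='ping')): A:[ping] B:[] C:[] D:[]
After 2 (send(from=D, to=B, msg='start')): A:[ping] B:[start] C:[] D:[]
After 3 (send(from=D, to=A, msg='err')): A:[ping,err] B:[start] C:[] D:[]
After 4 (process(A)): A:[err] B:[start] C:[] D:[]
After 5 (send(from=B, to=D, msg='pong')): A:[err] B:[start] C:[] D:[pong]
After 6 (send(from=C, to=D, msg='tick')): A:[err] B:[start] C:[] D:[pong,tick]
After 7 (process(C)): A:[err] B:[start] C:[] D:[pong,tick]
After 8 (process(D)): A:[err] B:[start] C:[] D:[tick]

Answer: pong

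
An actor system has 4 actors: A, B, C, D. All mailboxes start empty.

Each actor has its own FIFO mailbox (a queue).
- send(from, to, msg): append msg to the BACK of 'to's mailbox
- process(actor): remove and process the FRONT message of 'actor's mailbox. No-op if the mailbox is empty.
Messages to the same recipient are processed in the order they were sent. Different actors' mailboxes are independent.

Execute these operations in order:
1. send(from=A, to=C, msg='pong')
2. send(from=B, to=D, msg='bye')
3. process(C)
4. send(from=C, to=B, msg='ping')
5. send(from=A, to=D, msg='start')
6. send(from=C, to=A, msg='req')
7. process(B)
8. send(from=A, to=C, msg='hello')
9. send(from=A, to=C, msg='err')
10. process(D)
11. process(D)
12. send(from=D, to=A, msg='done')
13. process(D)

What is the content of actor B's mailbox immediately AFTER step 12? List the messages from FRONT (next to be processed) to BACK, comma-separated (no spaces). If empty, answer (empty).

After 1 (send(from=A, to=C, msg='pong')): A:[] B:[] C:[pong] D:[]
After 2 (send(from=B, to=D, msg='bye')): A:[] B:[] C:[pong] D:[bye]
After 3 (process(C)): A:[] B:[] C:[] D:[bye]
After 4 (send(from=C, to=B, msg='ping')): A:[] B:[ping] C:[] D:[bye]
After 5 (send(from=A, to=D, msg='start')): A:[] B:[ping] C:[] D:[bye,start]
After 6 (send(from=C, to=A, msg='req')): A:[req] B:[ping] C:[] D:[bye,start]
After 7 (process(B)): A:[req] B:[] C:[] D:[bye,start]
After 8 (send(from=A, to=C, msg='hello')): A:[req] B:[] C:[hello] D:[bye,start]
After 9 (send(from=A, to=C, msg='err')): A:[req] B:[] C:[hello,err] D:[bye,start]
After 10 (process(D)): A:[req] B:[] C:[hello,err] D:[start]
After 11 (process(D)): A:[req] B:[] C:[hello,err] D:[]
After 12 (send(from=D, to=A, msg='done')): A:[req,done] B:[] C:[hello,err] D:[]

(empty)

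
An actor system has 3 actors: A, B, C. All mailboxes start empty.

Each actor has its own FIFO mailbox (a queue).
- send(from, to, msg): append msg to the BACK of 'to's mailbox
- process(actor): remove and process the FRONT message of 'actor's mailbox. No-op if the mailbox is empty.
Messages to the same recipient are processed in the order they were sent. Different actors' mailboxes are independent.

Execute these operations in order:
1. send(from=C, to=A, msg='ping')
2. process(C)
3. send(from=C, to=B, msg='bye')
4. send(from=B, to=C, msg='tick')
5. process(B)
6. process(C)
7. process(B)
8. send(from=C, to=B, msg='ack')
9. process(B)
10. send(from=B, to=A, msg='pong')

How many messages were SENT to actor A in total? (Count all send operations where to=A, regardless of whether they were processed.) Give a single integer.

After 1 (send(from=C, to=A, msg='ping')): A:[ping] B:[] C:[]
After 2 (process(C)): A:[ping] B:[] C:[]
After 3 (send(from=C, to=B, msg='bye')): A:[ping] B:[bye] C:[]
After 4 (send(from=B, to=C, msg='tick')): A:[ping] B:[bye] C:[tick]
After 5 (process(B)): A:[ping] B:[] C:[tick]
After 6 (process(C)): A:[ping] B:[] C:[]
After 7 (process(B)): A:[ping] B:[] C:[]
After 8 (send(from=C, to=B, msg='ack')): A:[ping] B:[ack] C:[]
After 9 (process(B)): A:[ping] B:[] C:[]
After 10 (send(from=B, to=A, msg='pong')): A:[ping,pong] B:[] C:[]

Answer: 2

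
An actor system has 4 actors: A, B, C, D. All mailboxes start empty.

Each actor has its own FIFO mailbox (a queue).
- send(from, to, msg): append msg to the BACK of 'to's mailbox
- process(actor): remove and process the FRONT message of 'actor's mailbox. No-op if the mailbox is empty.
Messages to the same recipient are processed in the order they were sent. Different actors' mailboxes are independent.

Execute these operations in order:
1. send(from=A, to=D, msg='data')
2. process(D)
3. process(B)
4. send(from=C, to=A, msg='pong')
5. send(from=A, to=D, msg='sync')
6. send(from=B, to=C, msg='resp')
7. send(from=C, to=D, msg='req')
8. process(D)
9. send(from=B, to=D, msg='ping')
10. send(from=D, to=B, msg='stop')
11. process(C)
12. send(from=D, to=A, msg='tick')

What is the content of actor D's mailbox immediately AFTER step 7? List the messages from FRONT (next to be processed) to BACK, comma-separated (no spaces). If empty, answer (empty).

After 1 (send(from=A, to=D, msg='data')): A:[] B:[] C:[] D:[data]
After 2 (process(D)): A:[] B:[] C:[] D:[]
After 3 (process(B)): A:[] B:[] C:[] D:[]
After 4 (send(from=C, to=A, msg='pong')): A:[pong] B:[] C:[] D:[]
After 5 (send(from=A, to=D, msg='sync')): A:[pong] B:[] C:[] D:[sync]
After 6 (send(from=B, to=C, msg='resp')): A:[pong] B:[] C:[resp] D:[sync]
After 7 (send(from=C, to=D, msg='req')): A:[pong] B:[] C:[resp] D:[sync,req]

sync,req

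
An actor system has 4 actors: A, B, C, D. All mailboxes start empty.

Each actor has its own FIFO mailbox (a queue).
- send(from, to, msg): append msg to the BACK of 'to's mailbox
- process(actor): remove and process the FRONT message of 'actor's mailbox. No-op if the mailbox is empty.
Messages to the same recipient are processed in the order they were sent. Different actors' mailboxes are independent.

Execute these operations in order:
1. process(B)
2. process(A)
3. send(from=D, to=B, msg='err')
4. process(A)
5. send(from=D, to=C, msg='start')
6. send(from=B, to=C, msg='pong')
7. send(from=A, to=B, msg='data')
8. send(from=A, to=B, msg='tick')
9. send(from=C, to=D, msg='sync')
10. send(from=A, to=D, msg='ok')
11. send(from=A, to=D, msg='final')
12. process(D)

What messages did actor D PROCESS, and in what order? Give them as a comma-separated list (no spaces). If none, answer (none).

After 1 (process(B)): A:[] B:[] C:[] D:[]
After 2 (process(A)): A:[] B:[] C:[] D:[]
After 3 (send(from=D, to=B, msg='err')): A:[] B:[err] C:[] D:[]
After 4 (process(A)): A:[] B:[err] C:[] D:[]
After 5 (send(from=D, to=C, msg='start')): A:[] B:[err] C:[start] D:[]
After 6 (send(from=B, to=C, msg='pong')): A:[] B:[err] C:[start,pong] D:[]
After 7 (send(from=A, to=B, msg='data')): A:[] B:[err,data] C:[start,pong] D:[]
After 8 (send(from=A, to=B, msg='tick')): A:[] B:[err,data,tick] C:[start,pong] D:[]
After 9 (send(from=C, to=D, msg='sync')): A:[] B:[err,data,tick] C:[start,pong] D:[sync]
After 10 (send(from=A, to=D, msg='ok')): A:[] B:[err,data,tick] C:[start,pong] D:[sync,ok]
After 11 (send(from=A, to=D, msg='final')): A:[] B:[err,data,tick] C:[start,pong] D:[sync,ok,final]
After 12 (process(D)): A:[] B:[err,data,tick] C:[start,pong] D:[ok,final]

Answer: sync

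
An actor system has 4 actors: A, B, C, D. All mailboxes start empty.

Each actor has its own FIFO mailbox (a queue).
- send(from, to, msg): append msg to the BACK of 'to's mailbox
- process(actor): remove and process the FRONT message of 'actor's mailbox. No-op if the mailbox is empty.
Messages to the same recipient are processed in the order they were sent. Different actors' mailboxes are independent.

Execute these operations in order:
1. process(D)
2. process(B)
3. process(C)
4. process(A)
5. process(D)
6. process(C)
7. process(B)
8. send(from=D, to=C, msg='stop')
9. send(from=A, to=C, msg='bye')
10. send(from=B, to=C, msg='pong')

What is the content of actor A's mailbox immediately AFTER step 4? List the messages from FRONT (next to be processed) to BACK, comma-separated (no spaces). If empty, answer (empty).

After 1 (process(D)): A:[] B:[] C:[] D:[]
After 2 (process(B)): A:[] B:[] C:[] D:[]
After 3 (process(C)): A:[] B:[] C:[] D:[]
After 4 (process(A)): A:[] B:[] C:[] D:[]

(empty)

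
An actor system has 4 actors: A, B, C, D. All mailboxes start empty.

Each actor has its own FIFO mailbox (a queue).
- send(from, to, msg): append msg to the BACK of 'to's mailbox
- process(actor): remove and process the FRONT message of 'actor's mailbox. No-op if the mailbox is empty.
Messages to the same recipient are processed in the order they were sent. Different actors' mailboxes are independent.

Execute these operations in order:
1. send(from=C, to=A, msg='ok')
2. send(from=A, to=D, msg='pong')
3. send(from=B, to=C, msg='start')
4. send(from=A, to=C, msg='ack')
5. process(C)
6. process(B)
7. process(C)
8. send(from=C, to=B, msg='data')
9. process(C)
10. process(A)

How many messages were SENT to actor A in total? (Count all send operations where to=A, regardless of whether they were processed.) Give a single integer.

After 1 (send(from=C, to=A, msg='ok')): A:[ok] B:[] C:[] D:[]
After 2 (send(from=A, to=D, msg='pong')): A:[ok] B:[] C:[] D:[pong]
After 3 (send(from=B, to=C, msg='start')): A:[ok] B:[] C:[start] D:[pong]
After 4 (send(from=A, to=C, msg='ack')): A:[ok] B:[] C:[start,ack] D:[pong]
After 5 (process(C)): A:[ok] B:[] C:[ack] D:[pong]
After 6 (process(B)): A:[ok] B:[] C:[ack] D:[pong]
After 7 (process(C)): A:[ok] B:[] C:[] D:[pong]
After 8 (send(from=C, to=B, msg='data')): A:[ok] B:[data] C:[] D:[pong]
After 9 (process(C)): A:[ok] B:[data] C:[] D:[pong]
After 10 (process(A)): A:[] B:[data] C:[] D:[pong]

Answer: 1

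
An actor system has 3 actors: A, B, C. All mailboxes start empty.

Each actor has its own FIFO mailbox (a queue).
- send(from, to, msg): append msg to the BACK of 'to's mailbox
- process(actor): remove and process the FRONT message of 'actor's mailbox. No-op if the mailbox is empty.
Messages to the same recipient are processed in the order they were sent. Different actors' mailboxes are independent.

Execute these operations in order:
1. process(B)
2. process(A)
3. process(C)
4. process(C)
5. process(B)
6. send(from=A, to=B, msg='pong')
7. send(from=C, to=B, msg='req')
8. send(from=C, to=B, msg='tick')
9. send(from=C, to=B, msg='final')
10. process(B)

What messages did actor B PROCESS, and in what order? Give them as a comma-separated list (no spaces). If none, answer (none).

After 1 (process(B)): A:[] B:[] C:[]
After 2 (process(A)): A:[] B:[] C:[]
After 3 (process(C)): A:[] B:[] C:[]
After 4 (process(C)): A:[] B:[] C:[]
After 5 (process(B)): A:[] B:[] C:[]
After 6 (send(from=A, to=B, msg='pong')): A:[] B:[pong] C:[]
After 7 (send(from=C, to=B, msg='req')): A:[] B:[pong,req] C:[]
After 8 (send(from=C, to=B, msg='tick')): A:[] B:[pong,req,tick] C:[]
After 9 (send(from=C, to=B, msg='final')): A:[] B:[pong,req,tick,final] C:[]
After 10 (process(B)): A:[] B:[req,tick,final] C:[]

Answer: pong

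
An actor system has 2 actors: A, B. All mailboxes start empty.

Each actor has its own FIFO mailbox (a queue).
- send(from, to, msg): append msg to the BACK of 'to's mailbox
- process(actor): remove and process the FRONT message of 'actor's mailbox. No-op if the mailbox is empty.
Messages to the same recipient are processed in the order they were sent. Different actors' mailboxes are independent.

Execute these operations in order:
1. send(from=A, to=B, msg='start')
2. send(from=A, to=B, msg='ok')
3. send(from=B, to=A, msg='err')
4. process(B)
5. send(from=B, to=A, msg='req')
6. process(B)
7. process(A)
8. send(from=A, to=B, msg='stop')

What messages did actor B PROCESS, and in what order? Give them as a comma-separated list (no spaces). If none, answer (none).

Answer: start,ok

Derivation:
After 1 (send(from=A, to=B, msg='start')): A:[] B:[start]
After 2 (send(from=A, to=B, msg='ok')): A:[] B:[start,ok]
After 3 (send(from=B, to=A, msg='err')): A:[err] B:[start,ok]
After 4 (process(B)): A:[err] B:[ok]
After 5 (send(from=B, to=A, msg='req')): A:[err,req] B:[ok]
After 6 (process(B)): A:[err,req] B:[]
After 7 (process(A)): A:[req] B:[]
After 8 (send(from=A, to=B, msg='stop')): A:[req] B:[stop]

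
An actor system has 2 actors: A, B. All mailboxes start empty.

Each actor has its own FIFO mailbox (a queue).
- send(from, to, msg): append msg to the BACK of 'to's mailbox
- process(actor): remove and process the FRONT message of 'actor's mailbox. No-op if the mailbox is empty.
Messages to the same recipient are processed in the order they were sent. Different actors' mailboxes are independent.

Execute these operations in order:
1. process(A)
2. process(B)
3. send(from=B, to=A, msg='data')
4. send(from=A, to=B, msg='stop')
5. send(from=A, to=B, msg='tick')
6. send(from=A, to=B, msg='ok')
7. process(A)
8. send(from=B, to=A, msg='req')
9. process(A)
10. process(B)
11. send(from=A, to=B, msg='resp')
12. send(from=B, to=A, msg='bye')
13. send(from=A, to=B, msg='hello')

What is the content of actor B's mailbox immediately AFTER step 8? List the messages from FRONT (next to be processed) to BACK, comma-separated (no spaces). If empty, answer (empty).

After 1 (process(A)): A:[] B:[]
After 2 (process(B)): A:[] B:[]
After 3 (send(from=B, to=A, msg='data')): A:[data] B:[]
After 4 (send(from=A, to=B, msg='stop')): A:[data] B:[stop]
After 5 (send(from=A, to=B, msg='tick')): A:[data] B:[stop,tick]
After 6 (send(from=A, to=B, msg='ok')): A:[data] B:[stop,tick,ok]
After 7 (process(A)): A:[] B:[stop,tick,ok]
After 8 (send(from=B, to=A, msg='req')): A:[req] B:[stop,tick,ok]

stop,tick,ok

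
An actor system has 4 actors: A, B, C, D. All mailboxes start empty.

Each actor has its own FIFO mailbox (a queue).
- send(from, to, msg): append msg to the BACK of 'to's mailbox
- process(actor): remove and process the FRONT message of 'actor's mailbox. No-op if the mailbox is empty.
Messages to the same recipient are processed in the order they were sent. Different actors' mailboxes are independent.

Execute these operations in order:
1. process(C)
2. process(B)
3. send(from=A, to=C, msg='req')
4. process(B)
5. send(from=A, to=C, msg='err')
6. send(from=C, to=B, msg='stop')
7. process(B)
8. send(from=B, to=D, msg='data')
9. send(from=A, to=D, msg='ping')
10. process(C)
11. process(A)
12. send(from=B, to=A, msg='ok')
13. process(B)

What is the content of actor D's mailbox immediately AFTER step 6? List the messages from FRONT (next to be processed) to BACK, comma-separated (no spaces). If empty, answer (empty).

After 1 (process(C)): A:[] B:[] C:[] D:[]
After 2 (process(B)): A:[] B:[] C:[] D:[]
After 3 (send(from=A, to=C, msg='req')): A:[] B:[] C:[req] D:[]
After 4 (process(B)): A:[] B:[] C:[req] D:[]
After 5 (send(from=A, to=C, msg='err')): A:[] B:[] C:[req,err] D:[]
After 6 (send(from=C, to=B, msg='stop')): A:[] B:[stop] C:[req,err] D:[]

(empty)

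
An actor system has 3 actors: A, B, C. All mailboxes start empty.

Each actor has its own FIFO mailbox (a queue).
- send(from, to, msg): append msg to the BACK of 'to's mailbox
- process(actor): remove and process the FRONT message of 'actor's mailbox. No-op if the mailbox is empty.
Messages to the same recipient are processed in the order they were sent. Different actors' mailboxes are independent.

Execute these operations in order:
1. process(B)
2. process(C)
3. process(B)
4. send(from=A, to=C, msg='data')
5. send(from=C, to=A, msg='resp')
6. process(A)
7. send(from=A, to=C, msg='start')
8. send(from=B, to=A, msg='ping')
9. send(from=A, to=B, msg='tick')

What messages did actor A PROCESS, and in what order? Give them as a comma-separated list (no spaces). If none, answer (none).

After 1 (process(B)): A:[] B:[] C:[]
After 2 (process(C)): A:[] B:[] C:[]
After 3 (process(B)): A:[] B:[] C:[]
After 4 (send(from=A, to=C, msg='data')): A:[] B:[] C:[data]
After 5 (send(from=C, to=A, msg='resp')): A:[resp] B:[] C:[data]
After 6 (process(A)): A:[] B:[] C:[data]
After 7 (send(from=A, to=C, msg='start')): A:[] B:[] C:[data,start]
After 8 (send(from=B, to=A, msg='ping')): A:[ping] B:[] C:[data,start]
After 9 (send(from=A, to=B, msg='tick')): A:[ping] B:[tick] C:[data,start]

Answer: resp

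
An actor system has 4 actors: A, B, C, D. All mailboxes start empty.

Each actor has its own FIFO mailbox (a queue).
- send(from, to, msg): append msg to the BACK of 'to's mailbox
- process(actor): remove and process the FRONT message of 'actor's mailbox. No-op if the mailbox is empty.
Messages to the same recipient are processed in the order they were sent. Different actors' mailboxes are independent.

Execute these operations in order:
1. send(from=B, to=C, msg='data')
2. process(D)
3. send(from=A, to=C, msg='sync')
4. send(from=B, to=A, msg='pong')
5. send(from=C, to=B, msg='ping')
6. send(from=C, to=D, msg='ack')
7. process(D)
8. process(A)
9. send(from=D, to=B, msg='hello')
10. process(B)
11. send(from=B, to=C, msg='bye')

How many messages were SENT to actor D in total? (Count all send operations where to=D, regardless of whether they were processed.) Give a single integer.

Answer: 1

Derivation:
After 1 (send(from=B, to=C, msg='data')): A:[] B:[] C:[data] D:[]
After 2 (process(D)): A:[] B:[] C:[data] D:[]
After 3 (send(from=A, to=C, msg='sync')): A:[] B:[] C:[data,sync] D:[]
After 4 (send(from=B, to=A, msg='pong')): A:[pong] B:[] C:[data,sync] D:[]
After 5 (send(from=C, to=B, msg='ping')): A:[pong] B:[ping] C:[data,sync] D:[]
After 6 (send(from=C, to=D, msg='ack')): A:[pong] B:[ping] C:[data,sync] D:[ack]
After 7 (process(D)): A:[pong] B:[ping] C:[data,sync] D:[]
After 8 (process(A)): A:[] B:[ping] C:[data,sync] D:[]
After 9 (send(from=D, to=B, msg='hello')): A:[] B:[ping,hello] C:[data,sync] D:[]
After 10 (process(B)): A:[] B:[hello] C:[data,sync] D:[]
After 11 (send(from=B, to=C, msg='bye')): A:[] B:[hello] C:[data,sync,bye] D:[]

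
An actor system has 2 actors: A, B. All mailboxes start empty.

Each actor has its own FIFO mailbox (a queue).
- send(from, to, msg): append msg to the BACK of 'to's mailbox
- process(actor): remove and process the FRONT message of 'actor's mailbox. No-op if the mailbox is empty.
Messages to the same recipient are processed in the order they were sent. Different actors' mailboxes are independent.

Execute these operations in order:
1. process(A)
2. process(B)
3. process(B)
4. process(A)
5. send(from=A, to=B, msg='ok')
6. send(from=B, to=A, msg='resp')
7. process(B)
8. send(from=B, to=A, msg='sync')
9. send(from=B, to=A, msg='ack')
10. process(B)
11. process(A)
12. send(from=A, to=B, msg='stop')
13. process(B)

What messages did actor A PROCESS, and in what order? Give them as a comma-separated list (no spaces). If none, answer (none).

Answer: resp

Derivation:
After 1 (process(A)): A:[] B:[]
After 2 (process(B)): A:[] B:[]
After 3 (process(B)): A:[] B:[]
After 4 (process(A)): A:[] B:[]
After 5 (send(from=A, to=B, msg='ok')): A:[] B:[ok]
After 6 (send(from=B, to=A, msg='resp')): A:[resp] B:[ok]
After 7 (process(B)): A:[resp] B:[]
After 8 (send(from=B, to=A, msg='sync')): A:[resp,sync] B:[]
After 9 (send(from=B, to=A, msg='ack')): A:[resp,sync,ack] B:[]
After 10 (process(B)): A:[resp,sync,ack] B:[]
After 11 (process(A)): A:[sync,ack] B:[]
After 12 (send(from=A, to=B, msg='stop')): A:[sync,ack] B:[stop]
After 13 (process(B)): A:[sync,ack] B:[]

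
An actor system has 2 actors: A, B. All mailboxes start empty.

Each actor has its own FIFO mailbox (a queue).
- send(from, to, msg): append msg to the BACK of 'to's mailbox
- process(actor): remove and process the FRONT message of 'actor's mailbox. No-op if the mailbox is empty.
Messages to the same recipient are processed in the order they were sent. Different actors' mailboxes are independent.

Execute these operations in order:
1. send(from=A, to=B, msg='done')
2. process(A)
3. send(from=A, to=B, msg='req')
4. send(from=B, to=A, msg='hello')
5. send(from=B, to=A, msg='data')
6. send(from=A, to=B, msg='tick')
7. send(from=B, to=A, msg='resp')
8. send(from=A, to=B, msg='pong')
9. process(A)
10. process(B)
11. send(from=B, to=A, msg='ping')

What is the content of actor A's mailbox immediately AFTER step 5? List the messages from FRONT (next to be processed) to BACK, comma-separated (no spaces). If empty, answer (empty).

After 1 (send(from=A, to=B, msg='done')): A:[] B:[done]
After 2 (process(A)): A:[] B:[done]
After 3 (send(from=A, to=B, msg='req')): A:[] B:[done,req]
After 4 (send(from=B, to=A, msg='hello')): A:[hello] B:[done,req]
After 5 (send(from=B, to=A, msg='data')): A:[hello,data] B:[done,req]

hello,data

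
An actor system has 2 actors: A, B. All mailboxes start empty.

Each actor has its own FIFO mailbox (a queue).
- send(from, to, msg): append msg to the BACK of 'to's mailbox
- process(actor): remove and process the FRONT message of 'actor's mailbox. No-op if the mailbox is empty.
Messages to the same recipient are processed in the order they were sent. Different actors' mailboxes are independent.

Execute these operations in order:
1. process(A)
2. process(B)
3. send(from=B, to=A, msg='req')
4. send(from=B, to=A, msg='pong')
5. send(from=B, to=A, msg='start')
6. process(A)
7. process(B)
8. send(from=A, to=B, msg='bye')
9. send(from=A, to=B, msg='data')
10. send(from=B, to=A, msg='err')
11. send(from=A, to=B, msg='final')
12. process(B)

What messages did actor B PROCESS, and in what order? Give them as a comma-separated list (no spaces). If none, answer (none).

After 1 (process(A)): A:[] B:[]
After 2 (process(B)): A:[] B:[]
After 3 (send(from=B, to=A, msg='req')): A:[req] B:[]
After 4 (send(from=B, to=A, msg='pong')): A:[req,pong] B:[]
After 5 (send(from=B, to=A, msg='start')): A:[req,pong,start] B:[]
After 6 (process(A)): A:[pong,start] B:[]
After 7 (process(B)): A:[pong,start] B:[]
After 8 (send(from=A, to=B, msg='bye')): A:[pong,start] B:[bye]
After 9 (send(from=A, to=B, msg='data')): A:[pong,start] B:[bye,data]
After 10 (send(from=B, to=A, msg='err')): A:[pong,start,err] B:[bye,data]
After 11 (send(from=A, to=B, msg='final')): A:[pong,start,err] B:[bye,data,final]
After 12 (process(B)): A:[pong,start,err] B:[data,final]

Answer: bye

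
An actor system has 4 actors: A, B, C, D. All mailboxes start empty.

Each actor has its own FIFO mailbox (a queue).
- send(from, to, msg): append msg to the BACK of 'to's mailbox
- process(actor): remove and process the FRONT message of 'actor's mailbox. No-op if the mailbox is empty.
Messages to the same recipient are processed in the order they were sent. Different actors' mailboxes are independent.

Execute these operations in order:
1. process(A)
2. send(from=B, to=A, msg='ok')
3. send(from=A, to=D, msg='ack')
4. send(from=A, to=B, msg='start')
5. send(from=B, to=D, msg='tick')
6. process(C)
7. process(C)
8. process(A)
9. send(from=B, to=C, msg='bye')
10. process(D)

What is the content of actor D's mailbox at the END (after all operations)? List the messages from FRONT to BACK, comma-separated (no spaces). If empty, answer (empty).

After 1 (process(A)): A:[] B:[] C:[] D:[]
After 2 (send(from=B, to=A, msg='ok')): A:[ok] B:[] C:[] D:[]
After 3 (send(from=A, to=D, msg='ack')): A:[ok] B:[] C:[] D:[ack]
After 4 (send(from=A, to=B, msg='start')): A:[ok] B:[start] C:[] D:[ack]
After 5 (send(from=B, to=D, msg='tick')): A:[ok] B:[start] C:[] D:[ack,tick]
After 6 (process(C)): A:[ok] B:[start] C:[] D:[ack,tick]
After 7 (process(C)): A:[ok] B:[start] C:[] D:[ack,tick]
After 8 (process(A)): A:[] B:[start] C:[] D:[ack,tick]
After 9 (send(from=B, to=C, msg='bye')): A:[] B:[start] C:[bye] D:[ack,tick]
After 10 (process(D)): A:[] B:[start] C:[bye] D:[tick]

Answer: tick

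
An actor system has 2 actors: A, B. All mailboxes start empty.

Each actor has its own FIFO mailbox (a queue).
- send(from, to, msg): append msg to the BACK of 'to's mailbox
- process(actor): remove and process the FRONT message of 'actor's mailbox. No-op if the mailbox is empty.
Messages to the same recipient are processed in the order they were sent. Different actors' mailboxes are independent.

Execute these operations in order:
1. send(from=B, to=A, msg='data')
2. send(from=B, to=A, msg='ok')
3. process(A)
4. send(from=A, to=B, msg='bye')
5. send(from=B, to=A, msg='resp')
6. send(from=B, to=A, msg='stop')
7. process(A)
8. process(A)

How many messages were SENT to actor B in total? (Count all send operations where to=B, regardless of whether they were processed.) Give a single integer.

Answer: 1

Derivation:
After 1 (send(from=B, to=A, msg='data')): A:[data] B:[]
After 2 (send(from=B, to=A, msg='ok')): A:[data,ok] B:[]
After 3 (process(A)): A:[ok] B:[]
After 4 (send(from=A, to=B, msg='bye')): A:[ok] B:[bye]
After 5 (send(from=B, to=A, msg='resp')): A:[ok,resp] B:[bye]
After 6 (send(from=B, to=A, msg='stop')): A:[ok,resp,stop] B:[bye]
After 7 (process(A)): A:[resp,stop] B:[bye]
After 8 (process(A)): A:[stop] B:[bye]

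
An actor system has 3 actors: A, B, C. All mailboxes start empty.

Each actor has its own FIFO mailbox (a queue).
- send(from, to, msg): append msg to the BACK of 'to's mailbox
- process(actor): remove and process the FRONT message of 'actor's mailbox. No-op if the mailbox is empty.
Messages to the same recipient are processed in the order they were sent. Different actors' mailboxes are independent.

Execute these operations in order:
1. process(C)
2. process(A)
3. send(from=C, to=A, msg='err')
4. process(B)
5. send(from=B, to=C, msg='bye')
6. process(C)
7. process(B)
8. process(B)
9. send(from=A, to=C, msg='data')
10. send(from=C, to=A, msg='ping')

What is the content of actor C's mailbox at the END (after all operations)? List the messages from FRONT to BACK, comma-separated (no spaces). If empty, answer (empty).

After 1 (process(C)): A:[] B:[] C:[]
After 2 (process(A)): A:[] B:[] C:[]
After 3 (send(from=C, to=A, msg='err')): A:[err] B:[] C:[]
After 4 (process(B)): A:[err] B:[] C:[]
After 5 (send(from=B, to=C, msg='bye')): A:[err] B:[] C:[bye]
After 6 (process(C)): A:[err] B:[] C:[]
After 7 (process(B)): A:[err] B:[] C:[]
After 8 (process(B)): A:[err] B:[] C:[]
After 9 (send(from=A, to=C, msg='data')): A:[err] B:[] C:[data]
After 10 (send(from=C, to=A, msg='ping')): A:[err,ping] B:[] C:[data]

Answer: data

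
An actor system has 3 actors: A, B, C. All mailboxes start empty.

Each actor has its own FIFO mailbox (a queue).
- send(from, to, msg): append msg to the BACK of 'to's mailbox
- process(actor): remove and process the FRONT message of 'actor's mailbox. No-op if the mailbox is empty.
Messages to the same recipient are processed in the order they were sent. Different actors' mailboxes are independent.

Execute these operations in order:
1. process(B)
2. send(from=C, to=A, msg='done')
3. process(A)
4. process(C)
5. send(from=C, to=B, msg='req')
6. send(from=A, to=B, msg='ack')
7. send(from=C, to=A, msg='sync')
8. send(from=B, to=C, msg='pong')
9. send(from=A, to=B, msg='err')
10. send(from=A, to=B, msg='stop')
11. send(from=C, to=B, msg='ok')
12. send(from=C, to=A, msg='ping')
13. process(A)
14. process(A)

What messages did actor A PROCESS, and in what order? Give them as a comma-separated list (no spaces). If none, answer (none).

After 1 (process(B)): A:[] B:[] C:[]
After 2 (send(from=C, to=A, msg='done')): A:[done] B:[] C:[]
After 3 (process(A)): A:[] B:[] C:[]
After 4 (process(C)): A:[] B:[] C:[]
After 5 (send(from=C, to=B, msg='req')): A:[] B:[req] C:[]
After 6 (send(from=A, to=B, msg='ack')): A:[] B:[req,ack] C:[]
After 7 (send(from=C, to=A, msg='sync')): A:[sync] B:[req,ack] C:[]
After 8 (send(from=B, to=C, msg='pong')): A:[sync] B:[req,ack] C:[pong]
After 9 (send(from=A, to=B, msg='err')): A:[sync] B:[req,ack,err] C:[pong]
After 10 (send(from=A, to=B, msg='stop')): A:[sync] B:[req,ack,err,stop] C:[pong]
After 11 (send(from=C, to=B, msg='ok')): A:[sync] B:[req,ack,err,stop,ok] C:[pong]
After 12 (send(from=C, to=A, msg='ping')): A:[sync,ping] B:[req,ack,err,stop,ok] C:[pong]
After 13 (process(A)): A:[ping] B:[req,ack,err,stop,ok] C:[pong]
After 14 (process(A)): A:[] B:[req,ack,err,stop,ok] C:[pong]

Answer: done,sync,ping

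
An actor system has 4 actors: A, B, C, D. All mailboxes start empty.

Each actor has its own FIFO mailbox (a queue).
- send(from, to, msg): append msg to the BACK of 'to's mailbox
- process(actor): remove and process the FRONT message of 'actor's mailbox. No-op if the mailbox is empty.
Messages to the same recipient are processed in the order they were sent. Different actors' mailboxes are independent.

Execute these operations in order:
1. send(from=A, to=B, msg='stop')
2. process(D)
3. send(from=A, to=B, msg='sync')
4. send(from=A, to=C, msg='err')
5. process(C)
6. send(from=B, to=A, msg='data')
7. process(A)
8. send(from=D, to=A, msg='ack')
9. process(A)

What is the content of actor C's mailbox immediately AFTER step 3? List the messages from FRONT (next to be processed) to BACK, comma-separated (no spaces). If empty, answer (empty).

After 1 (send(from=A, to=B, msg='stop')): A:[] B:[stop] C:[] D:[]
After 2 (process(D)): A:[] B:[stop] C:[] D:[]
After 3 (send(from=A, to=B, msg='sync')): A:[] B:[stop,sync] C:[] D:[]

(empty)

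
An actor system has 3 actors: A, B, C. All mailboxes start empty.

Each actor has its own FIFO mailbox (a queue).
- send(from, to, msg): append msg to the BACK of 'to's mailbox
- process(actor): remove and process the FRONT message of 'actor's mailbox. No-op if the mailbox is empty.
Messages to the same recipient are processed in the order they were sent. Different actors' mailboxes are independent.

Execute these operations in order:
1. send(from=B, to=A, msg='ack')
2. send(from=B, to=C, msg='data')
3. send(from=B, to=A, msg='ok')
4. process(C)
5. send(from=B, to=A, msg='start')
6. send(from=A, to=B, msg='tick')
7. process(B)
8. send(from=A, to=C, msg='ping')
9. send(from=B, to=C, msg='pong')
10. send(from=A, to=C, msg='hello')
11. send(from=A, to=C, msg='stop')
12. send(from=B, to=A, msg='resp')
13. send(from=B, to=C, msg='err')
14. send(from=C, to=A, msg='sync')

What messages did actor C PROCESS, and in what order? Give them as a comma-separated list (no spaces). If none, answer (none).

After 1 (send(from=B, to=A, msg='ack')): A:[ack] B:[] C:[]
After 2 (send(from=B, to=C, msg='data')): A:[ack] B:[] C:[data]
After 3 (send(from=B, to=A, msg='ok')): A:[ack,ok] B:[] C:[data]
After 4 (process(C)): A:[ack,ok] B:[] C:[]
After 5 (send(from=B, to=A, msg='start')): A:[ack,ok,start] B:[] C:[]
After 6 (send(from=A, to=B, msg='tick')): A:[ack,ok,start] B:[tick] C:[]
After 7 (process(B)): A:[ack,ok,start] B:[] C:[]
After 8 (send(from=A, to=C, msg='ping')): A:[ack,ok,start] B:[] C:[ping]
After 9 (send(from=B, to=C, msg='pong')): A:[ack,ok,start] B:[] C:[ping,pong]
After 10 (send(from=A, to=C, msg='hello')): A:[ack,ok,start] B:[] C:[ping,pong,hello]
After 11 (send(from=A, to=C, msg='stop')): A:[ack,ok,start] B:[] C:[ping,pong,hello,stop]
After 12 (send(from=B, to=A, msg='resp')): A:[ack,ok,start,resp] B:[] C:[ping,pong,hello,stop]
After 13 (send(from=B, to=C, msg='err')): A:[ack,ok,start,resp] B:[] C:[ping,pong,hello,stop,err]
After 14 (send(from=C, to=A, msg='sync')): A:[ack,ok,start,resp,sync] B:[] C:[ping,pong,hello,stop,err]

Answer: data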